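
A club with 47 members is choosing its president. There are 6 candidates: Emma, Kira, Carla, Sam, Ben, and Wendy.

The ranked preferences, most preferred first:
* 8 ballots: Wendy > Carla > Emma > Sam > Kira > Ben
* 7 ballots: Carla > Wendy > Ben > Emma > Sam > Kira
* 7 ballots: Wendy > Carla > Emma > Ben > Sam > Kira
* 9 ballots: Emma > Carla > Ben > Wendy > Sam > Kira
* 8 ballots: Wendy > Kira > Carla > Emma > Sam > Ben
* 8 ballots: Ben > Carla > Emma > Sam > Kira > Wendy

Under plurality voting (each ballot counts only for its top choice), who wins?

Wendy

First-place votes: Emma 9, Kira 0, Carla 7, Sam 0, Ben 8, Wendy 23.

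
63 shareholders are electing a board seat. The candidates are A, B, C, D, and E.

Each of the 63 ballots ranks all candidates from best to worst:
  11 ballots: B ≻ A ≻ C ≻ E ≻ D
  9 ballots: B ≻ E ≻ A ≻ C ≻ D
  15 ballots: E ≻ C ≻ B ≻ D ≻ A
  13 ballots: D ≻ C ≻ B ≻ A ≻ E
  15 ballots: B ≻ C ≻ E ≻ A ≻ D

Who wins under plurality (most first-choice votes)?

B

First-place votes: A 0, B 35, C 0, D 13, E 15.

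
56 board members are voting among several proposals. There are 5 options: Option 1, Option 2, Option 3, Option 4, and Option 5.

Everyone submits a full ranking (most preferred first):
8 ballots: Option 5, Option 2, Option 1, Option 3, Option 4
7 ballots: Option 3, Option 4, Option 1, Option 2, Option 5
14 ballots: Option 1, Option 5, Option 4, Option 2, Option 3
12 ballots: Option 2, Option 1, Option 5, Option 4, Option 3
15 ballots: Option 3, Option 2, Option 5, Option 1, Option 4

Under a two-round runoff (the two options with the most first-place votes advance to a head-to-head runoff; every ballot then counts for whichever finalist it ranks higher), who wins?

Option 1

Round 1 first-place votes: Option 1 14, Option 2 12, Option 3 22, Option 4 0, Option 5 8. Option 3 and Option 1 advance.
Runoff: Option 3 is ranked above Option 1 on 22 ballots, Option 1 above Option 3 on 34.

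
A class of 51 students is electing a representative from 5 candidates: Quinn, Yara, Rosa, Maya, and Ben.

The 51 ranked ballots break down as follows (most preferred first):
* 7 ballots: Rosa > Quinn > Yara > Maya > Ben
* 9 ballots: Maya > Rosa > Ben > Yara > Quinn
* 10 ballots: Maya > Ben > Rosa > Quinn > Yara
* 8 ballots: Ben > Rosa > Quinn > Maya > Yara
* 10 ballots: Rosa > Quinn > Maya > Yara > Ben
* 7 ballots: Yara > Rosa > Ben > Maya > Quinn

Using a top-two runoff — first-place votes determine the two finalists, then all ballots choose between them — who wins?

Rosa

Round 1 first-place votes: Quinn 0, Yara 7, Rosa 17, Maya 19, Ben 8. Maya and Rosa advance.
Runoff: Maya is ranked above Rosa on 19 ballots, Rosa above Maya on 32.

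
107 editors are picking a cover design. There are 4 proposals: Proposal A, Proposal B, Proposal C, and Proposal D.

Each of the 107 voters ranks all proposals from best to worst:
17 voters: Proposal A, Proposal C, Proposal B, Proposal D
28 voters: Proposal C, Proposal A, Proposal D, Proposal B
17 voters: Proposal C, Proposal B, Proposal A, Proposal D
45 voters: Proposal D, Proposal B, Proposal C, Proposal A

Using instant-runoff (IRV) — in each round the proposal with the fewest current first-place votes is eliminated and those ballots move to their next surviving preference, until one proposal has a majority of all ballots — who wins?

Proposal C

Round 1: Proposal A 17, Proposal B 0, Proposal C 45, Proposal D 45. Proposal B eliminated.
Round 2: Proposal A 17, Proposal C 45, Proposal D 45. Proposal A eliminated.
Round 3: Proposal C 62, Proposal D 45. Proposal C has a majority (≥54).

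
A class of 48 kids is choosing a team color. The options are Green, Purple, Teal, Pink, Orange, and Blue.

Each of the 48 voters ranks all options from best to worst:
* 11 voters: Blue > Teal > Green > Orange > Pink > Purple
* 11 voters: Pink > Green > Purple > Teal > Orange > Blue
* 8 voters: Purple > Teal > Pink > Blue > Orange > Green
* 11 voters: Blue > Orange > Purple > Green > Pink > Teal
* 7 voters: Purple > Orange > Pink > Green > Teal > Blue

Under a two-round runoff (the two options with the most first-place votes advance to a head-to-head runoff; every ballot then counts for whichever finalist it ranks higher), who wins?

Purple

Round 1 first-place votes: Green 0, Purple 15, Teal 0, Pink 11, Orange 0, Blue 22. Blue and Purple advance.
Runoff: Blue is ranked above Purple on 22 ballots, Purple above Blue on 26.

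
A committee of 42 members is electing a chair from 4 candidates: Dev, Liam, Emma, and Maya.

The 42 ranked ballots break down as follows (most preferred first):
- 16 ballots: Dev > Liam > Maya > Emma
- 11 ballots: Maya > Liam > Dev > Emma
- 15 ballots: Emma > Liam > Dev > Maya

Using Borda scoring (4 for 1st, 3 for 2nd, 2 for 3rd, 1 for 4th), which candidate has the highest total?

Liam

Dev: 16×4 + 11×2 + 15×2 = 116
Liam: 16×3 + 11×3 + 15×3 = 126
Emma: 16×1 + 11×1 + 15×4 = 87
Maya: 16×2 + 11×4 + 15×1 = 91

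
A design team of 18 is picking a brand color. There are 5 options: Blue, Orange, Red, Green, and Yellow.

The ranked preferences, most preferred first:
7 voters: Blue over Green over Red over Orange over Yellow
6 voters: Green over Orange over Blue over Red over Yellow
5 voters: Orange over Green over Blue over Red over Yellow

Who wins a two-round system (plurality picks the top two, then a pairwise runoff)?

Green

Round 1 first-place votes: Blue 7, Orange 5, Red 0, Green 6, Yellow 0. Blue and Green advance.
Runoff: Blue is ranked above Green on 7 ballots, Green above Blue on 11.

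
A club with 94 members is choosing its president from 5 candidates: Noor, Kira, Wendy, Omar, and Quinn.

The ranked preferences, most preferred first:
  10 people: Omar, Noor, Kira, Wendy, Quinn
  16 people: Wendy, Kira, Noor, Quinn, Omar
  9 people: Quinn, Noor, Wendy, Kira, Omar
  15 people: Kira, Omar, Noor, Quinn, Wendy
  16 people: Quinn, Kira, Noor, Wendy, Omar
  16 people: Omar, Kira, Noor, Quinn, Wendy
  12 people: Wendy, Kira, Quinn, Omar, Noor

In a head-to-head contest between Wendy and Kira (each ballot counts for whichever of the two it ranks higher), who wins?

Kira

Wendy is ranked above Kira on 37 ballots; Kira above Wendy on 57.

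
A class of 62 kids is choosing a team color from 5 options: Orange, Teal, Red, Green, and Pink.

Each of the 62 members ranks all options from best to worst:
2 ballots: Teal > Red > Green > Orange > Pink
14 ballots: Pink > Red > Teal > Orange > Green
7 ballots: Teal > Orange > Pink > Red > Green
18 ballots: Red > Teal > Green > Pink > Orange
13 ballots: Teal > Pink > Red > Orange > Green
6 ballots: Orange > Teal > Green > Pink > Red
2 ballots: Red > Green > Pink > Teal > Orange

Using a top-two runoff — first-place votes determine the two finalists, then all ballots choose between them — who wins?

Round 1 first-place votes: Orange 6, Teal 22, Red 20, Green 0, Pink 14. Teal and Red advance.
Runoff: Teal is ranked above Red on 28 ballots, Red above Teal on 34.

Red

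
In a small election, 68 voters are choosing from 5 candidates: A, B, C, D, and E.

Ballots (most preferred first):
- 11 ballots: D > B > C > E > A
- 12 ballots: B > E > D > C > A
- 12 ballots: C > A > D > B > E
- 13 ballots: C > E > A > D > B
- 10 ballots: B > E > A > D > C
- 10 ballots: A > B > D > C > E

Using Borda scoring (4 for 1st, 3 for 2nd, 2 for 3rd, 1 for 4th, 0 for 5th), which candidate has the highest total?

A: 11×0 + 12×0 + 12×3 + 13×2 + 10×2 + 10×4 = 122
B: 11×3 + 12×4 + 12×1 + 13×0 + 10×4 + 10×3 = 163
C: 11×2 + 12×1 + 12×4 + 13×4 + 10×0 + 10×1 = 144
D: 11×4 + 12×2 + 12×2 + 13×1 + 10×1 + 10×2 = 135
E: 11×1 + 12×3 + 12×0 + 13×3 + 10×3 + 10×0 = 116

B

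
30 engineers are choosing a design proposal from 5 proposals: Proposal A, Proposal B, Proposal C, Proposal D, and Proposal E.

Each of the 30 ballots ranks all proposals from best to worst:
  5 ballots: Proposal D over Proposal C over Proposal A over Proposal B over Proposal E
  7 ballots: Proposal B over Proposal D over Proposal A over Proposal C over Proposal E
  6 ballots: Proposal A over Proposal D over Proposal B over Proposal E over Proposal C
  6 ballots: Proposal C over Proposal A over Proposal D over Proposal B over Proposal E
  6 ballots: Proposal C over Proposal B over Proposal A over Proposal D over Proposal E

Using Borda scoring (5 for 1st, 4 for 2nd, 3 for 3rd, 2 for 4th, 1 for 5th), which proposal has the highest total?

Proposal A

Proposal A: 5×3 + 7×3 + 6×5 + 6×4 + 6×3 = 108
Proposal B: 5×2 + 7×5 + 6×3 + 6×2 + 6×4 = 99
Proposal C: 5×4 + 7×2 + 6×1 + 6×5 + 6×5 = 100
Proposal D: 5×5 + 7×4 + 6×4 + 6×3 + 6×2 = 107
Proposal E: 5×1 + 7×1 + 6×2 + 6×1 + 6×1 = 36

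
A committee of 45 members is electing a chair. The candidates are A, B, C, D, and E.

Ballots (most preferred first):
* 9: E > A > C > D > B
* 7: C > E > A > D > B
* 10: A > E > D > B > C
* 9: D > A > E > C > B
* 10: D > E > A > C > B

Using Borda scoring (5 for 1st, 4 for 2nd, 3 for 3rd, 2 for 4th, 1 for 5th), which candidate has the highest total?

E

A: 9×4 + 7×3 + 10×5 + 9×4 + 10×3 = 173
B: 9×1 + 7×1 + 10×2 + 9×1 + 10×1 = 55
C: 9×3 + 7×5 + 10×1 + 9×2 + 10×2 = 110
D: 9×2 + 7×2 + 10×3 + 9×5 + 10×5 = 157
E: 9×5 + 7×4 + 10×4 + 9×3 + 10×4 = 180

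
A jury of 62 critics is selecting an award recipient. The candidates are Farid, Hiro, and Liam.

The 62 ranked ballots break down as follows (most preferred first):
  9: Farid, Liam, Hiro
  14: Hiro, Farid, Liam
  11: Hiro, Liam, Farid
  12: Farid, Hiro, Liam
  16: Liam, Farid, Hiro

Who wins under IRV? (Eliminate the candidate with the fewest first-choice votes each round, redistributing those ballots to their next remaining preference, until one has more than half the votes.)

Farid

Round 1: Farid 21, Hiro 25, Liam 16. Liam eliminated.
Round 2: Farid 37, Hiro 25. Farid has a majority (≥32).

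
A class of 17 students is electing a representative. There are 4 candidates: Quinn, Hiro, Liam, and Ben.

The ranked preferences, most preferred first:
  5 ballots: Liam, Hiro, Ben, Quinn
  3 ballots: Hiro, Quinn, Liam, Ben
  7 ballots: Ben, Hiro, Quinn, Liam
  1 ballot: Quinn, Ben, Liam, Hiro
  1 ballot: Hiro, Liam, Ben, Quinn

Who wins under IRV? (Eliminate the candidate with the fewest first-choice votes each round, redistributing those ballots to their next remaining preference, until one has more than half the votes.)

Liam

Round 1: Quinn 1, Hiro 4, Liam 5, Ben 7. Quinn eliminated.
Round 2: Hiro 4, Liam 5, Ben 8. Hiro eliminated.
Round 3: Liam 9, Ben 8. Liam has a majority (≥9).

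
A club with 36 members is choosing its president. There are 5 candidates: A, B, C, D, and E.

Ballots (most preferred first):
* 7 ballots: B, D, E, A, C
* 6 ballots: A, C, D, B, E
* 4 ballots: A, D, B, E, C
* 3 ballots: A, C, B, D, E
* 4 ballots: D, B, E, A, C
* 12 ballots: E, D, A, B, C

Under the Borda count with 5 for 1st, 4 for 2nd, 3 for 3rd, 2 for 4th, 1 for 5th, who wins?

A: 7×2 + 6×5 + 4×5 + 3×5 + 4×2 + 12×3 = 123
B: 7×5 + 6×2 + 4×3 + 3×3 + 4×4 + 12×2 = 108
C: 7×1 + 6×4 + 4×1 + 3×4 + 4×1 + 12×1 = 63
D: 7×4 + 6×3 + 4×4 + 3×2 + 4×5 + 12×4 = 136
E: 7×3 + 6×1 + 4×2 + 3×1 + 4×3 + 12×5 = 110

D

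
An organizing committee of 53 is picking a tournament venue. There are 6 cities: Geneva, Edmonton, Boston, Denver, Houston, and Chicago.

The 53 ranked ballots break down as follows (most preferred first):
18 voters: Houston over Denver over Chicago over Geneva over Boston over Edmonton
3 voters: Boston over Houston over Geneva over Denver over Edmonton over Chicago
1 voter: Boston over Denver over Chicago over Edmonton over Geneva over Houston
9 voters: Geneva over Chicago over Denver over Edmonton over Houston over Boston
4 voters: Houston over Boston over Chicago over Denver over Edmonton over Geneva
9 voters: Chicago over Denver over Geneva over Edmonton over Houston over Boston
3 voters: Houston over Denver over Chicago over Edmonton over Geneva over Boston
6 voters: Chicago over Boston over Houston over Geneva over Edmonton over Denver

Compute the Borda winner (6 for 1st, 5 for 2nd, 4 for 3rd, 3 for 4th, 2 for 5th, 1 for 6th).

Geneva: 18×3 + 3×4 + 1×2 + 9×6 + 4×1 + 9×4 + 3×2 + 6×3 = 186
Edmonton: 18×1 + 3×2 + 1×3 + 9×3 + 4×2 + 9×3 + 3×3 + 6×2 = 110
Boston: 18×2 + 3×6 + 1×6 + 9×1 + 4×5 + 9×1 + 3×1 + 6×5 = 131
Denver: 18×5 + 3×3 + 1×5 + 9×4 + 4×3 + 9×5 + 3×5 + 6×1 = 218
Houston: 18×6 + 3×5 + 1×1 + 9×2 + 4×6 + 9×2 + 3×6 + 6×4 = 226
Chicago: 18×4 + 3×1 + 1×4 + 9×5 + 4×4 + 9×6 + 3×4 + 6×6 = 242

Chicago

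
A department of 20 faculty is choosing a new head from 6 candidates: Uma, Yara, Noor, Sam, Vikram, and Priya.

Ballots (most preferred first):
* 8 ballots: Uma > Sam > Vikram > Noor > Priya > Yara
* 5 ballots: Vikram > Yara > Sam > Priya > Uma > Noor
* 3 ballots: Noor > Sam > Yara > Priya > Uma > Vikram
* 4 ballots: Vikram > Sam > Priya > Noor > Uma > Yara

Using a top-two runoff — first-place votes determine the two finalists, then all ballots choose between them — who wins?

Round 1 first-place votes: Uma 8, Yara 0, Noor 3, Sam 0, Vikram 9, Priya 0. Vikram and Uma advance.
Runoff: Vikram is ranked above Uma on 9 ballots, Uma above Vikram on 11.

Uma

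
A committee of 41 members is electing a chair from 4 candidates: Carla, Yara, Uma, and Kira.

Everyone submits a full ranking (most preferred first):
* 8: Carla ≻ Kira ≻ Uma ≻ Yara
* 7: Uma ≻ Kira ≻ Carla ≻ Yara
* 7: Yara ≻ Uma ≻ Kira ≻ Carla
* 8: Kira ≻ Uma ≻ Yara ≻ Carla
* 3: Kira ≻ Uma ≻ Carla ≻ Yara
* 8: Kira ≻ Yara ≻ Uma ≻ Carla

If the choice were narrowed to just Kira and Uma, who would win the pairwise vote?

Kira is ranked above Uma on 27 ballots; Uma above Kira on 14.

Kira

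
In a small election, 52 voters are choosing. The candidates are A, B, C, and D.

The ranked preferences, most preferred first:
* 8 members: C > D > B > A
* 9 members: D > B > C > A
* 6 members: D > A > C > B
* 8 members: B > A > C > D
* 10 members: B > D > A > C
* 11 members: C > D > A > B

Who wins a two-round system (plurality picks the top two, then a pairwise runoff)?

Round 1 first-place votes: A 0, B 18, C 19, D 15. C and B advance.
Runoff: C is ranked above B on 25 ballots, B above C on 27.

B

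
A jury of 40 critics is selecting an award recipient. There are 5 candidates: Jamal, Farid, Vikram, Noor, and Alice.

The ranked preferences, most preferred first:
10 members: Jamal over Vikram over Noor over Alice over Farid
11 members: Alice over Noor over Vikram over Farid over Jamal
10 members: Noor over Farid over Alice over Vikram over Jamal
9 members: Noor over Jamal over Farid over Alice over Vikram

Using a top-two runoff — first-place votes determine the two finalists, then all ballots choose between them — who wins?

Round 1 first-place votes: Jamal 10, Farid 0, Vikram 0, Noor 19, Alice 11. Noor and Alice advance.
Runoff: Noor is ranked above Alice on 29 ballots, Alice above Noor on 11.

Noor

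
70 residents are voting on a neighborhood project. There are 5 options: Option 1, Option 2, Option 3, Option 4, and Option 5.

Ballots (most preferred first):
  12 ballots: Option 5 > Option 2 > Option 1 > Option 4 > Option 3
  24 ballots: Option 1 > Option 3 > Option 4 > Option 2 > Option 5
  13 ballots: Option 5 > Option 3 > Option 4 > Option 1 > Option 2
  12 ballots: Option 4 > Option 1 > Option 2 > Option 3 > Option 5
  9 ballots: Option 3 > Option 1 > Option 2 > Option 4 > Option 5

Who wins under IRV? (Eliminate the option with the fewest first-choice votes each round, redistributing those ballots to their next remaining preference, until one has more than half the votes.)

Round 1: Option 1 24, Option 2 0, Option 3 9, Option 4 12, Option 5 25. Option 2 eliminated.
Round 2: Option 1 24, Option 3 9, Option 4 12, Option 5 25. Option 3 eliminated.
Round 3: Option 1 33, Option 4 12, Option 5 25. Option 4 eliminated.
Round 4: Option 1 45, Option 5 25. Option 1 has a majority (≥36).

Option 1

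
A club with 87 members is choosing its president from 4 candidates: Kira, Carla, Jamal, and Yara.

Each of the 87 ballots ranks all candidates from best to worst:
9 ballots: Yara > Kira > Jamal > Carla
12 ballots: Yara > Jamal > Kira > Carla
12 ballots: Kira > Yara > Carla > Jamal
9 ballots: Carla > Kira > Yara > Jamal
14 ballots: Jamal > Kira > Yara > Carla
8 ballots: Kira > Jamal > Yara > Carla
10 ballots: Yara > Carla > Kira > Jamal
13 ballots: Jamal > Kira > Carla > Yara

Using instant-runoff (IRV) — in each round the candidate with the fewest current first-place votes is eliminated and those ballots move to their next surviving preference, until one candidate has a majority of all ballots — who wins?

Round 1: Kira 20, Carla 9, Jamal 27, Yara 31. Carla eliminated.
Round 2: Kira 29, Jamal 27, Yara 31. Jamal eliminated.
Round 3: Kira 56, Yara 31. Kira has a majority (≥44).

Kira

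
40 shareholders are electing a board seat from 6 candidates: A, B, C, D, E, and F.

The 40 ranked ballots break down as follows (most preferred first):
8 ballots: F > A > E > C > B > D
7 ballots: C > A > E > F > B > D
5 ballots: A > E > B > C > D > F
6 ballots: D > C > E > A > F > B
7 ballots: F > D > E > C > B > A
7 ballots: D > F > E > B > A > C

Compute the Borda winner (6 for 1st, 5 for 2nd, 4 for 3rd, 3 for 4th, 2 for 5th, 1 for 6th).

E

A: 8×5 + 7×5 + 5×6 + 6×3 + 7×1 + 7×2 = 144
B: 8×2 + 7×2 + 5×4 + 6×1 + 7×2 + 7×3 = 91
C: 8×3 + 7×6 + 5×3 + 6×5 + 7×3 + 7×1 = 139
D: 8×1 + 7×1 + 5×2 + 6×6 + 7×5 + 7×6 = 138
E: 8×4 + 7×4 + 5×5 + 6×4 + 7×4 + 7×4 = 165
F: 8×6 + 7×3 + 5×1 + 6×2 + 7×6 + 7×5 = 163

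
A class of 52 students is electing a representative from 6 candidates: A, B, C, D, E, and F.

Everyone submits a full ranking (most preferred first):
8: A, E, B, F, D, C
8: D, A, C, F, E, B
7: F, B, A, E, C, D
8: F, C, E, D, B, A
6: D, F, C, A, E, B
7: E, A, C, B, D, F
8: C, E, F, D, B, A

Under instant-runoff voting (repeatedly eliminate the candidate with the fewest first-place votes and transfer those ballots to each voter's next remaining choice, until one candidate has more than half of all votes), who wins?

F

Round 1: A 8, B 0, C 8, D 14, E 7, F 15. B eliminated.
Round 2: A 8, C 8, D 14, E 7, F 15. E eliminated.
Round 3: A 15, C 8, D 14, F 15. C eliminated.
Round 4: A 15, D 14, F 23. D eliminated.
Round 5: A 23, F 29. F has a majority (≥27).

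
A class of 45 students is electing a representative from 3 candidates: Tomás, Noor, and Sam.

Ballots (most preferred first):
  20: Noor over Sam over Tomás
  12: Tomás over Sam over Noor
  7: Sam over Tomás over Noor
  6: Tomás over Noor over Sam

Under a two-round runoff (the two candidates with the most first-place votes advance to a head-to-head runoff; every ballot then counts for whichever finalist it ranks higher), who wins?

Round 1 first-place votes: Tomás 18, Noor 20, Sam 7. Noor and Tomás advance.
Runoff: Noor is ranked above Tomás on 20 ballots, Tomás above Noor on 25.

Tomás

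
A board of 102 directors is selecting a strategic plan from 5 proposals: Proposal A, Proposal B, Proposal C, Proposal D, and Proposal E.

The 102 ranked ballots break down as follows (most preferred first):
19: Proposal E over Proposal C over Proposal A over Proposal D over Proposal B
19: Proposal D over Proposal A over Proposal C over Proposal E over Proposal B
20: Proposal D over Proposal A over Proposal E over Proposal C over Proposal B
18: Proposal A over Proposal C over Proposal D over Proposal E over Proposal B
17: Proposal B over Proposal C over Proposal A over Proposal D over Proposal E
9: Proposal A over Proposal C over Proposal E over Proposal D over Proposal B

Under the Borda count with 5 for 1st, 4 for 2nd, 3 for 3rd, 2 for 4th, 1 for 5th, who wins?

Proposal A: 19×3 + 19×4 + 20×4 + 18×5 + 17×3 + 9×5 = 399
Proposal B: 19×1 + 19×1 + 20×1 + 18×1 + 17×5 + 9×1 = 170
Proposal C: 19×4 + 19×3 + 20×2 + 18×4 + 17×4 + 9×4 = 349
Proposal D: 19×2 + 19×5 + 20×5 + 18×3 + 17×2 + 9×2 = 339
Proposal E: 19×5 + 19×2 + 20×3 + 18×2 + 17×1 + 9×3 = 273

Proposal A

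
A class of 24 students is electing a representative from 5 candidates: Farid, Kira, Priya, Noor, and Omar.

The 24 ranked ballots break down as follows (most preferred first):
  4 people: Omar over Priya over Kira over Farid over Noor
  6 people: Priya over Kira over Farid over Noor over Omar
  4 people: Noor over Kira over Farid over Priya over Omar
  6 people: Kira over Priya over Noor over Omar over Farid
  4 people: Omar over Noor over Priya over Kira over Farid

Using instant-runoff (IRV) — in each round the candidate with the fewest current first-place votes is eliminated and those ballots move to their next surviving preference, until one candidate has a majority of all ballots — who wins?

Round 1: Farid 0, Kira 6, Priya 6, Noor 4, Omar 8. Farid eliminated.
Round 2: Kira 6, Priya 6, Noor 4, Omar 8. Noor eliminated.
Round 3: Kira 10, Priya 6, Omar 8. Priya eliminated.
Round 4: Kira 16, Omar 8. Kira has a majority (≥13).

Kira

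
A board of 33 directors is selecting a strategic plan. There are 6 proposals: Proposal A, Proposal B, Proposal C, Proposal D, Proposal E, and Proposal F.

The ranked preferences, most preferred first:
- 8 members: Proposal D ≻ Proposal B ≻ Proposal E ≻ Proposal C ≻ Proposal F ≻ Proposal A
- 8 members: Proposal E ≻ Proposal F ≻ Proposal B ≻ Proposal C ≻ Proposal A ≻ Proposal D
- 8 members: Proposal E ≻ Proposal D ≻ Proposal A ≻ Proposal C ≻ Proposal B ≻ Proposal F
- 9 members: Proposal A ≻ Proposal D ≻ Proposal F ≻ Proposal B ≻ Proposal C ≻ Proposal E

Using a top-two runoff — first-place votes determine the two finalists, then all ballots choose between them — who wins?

Round 1 first-place votes: Proposal A 9, Proposal B 0, Proposal C 0, Proposal D 8, Proposal E 16, Proposal F 0. Proposal E and Proposal A advance.
Runoff: Proposal E is ranked above Proposal A on 24 ballots, Proposal A above Proposal E on 9.

Proposal E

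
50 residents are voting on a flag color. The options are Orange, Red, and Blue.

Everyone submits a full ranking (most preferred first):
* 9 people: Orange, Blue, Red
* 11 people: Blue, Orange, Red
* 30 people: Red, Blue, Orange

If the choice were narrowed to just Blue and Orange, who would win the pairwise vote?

Blue

Blue is ranked above Orange on 41 ballots; Orange above Blue on 9.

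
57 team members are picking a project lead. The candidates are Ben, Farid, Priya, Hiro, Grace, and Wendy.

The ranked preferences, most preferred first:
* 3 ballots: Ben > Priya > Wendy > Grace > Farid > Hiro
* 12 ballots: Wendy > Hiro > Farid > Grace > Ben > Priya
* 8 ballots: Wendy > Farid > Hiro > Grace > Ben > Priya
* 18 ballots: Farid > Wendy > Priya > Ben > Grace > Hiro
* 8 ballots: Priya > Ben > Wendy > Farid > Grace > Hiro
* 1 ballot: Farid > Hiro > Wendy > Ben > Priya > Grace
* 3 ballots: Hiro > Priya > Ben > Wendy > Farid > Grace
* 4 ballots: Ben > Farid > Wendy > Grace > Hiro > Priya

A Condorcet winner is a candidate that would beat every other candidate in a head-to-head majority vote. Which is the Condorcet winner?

Wendy vs Ben: 39–18
Wendy vs Farid: 34–23
Wendy vs Priya: 43–14
Wendy vs Hiro: 53–4
Wendy vs Grace: 57–0
Wendy beats every other candidate.

Wendy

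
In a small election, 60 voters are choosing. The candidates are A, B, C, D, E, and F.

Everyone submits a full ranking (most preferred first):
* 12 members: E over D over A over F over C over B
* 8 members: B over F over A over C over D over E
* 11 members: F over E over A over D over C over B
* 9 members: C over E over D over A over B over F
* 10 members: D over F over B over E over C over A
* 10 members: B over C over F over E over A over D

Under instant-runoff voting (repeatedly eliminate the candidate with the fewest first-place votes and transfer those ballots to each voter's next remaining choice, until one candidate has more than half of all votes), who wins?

F

Round 1: A 0, B 18, C 9, D 10, E 12, F 11. A eliminated.
Round 2: B 18, C 9, D 10, E 12, F 11. C eliminated.
Round 3: B 18, D 10, E 21, F 11. D eliminated.
Round 4: B 18, E 21, F 21. B eliminated.
Round 5: E 21, F 39. F has a majority (≥31).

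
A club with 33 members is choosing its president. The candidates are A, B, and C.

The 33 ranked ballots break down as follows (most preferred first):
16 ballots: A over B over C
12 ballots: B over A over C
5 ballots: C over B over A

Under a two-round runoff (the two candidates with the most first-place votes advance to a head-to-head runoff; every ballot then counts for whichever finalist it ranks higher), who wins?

Round 1 first-place votes: A 16, B 12, C 5. A and B advance.
Runoff: A is ranked above B on 16 ballots, B above A on 17.

B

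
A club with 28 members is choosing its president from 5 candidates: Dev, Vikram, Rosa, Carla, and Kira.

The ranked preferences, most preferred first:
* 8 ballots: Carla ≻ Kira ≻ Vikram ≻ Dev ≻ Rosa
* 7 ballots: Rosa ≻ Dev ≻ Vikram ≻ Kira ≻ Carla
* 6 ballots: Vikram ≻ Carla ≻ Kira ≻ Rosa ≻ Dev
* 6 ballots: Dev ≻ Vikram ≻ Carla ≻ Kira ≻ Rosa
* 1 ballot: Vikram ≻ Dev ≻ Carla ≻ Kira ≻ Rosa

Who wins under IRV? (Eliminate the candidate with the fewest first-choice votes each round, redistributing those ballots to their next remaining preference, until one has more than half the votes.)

Round 1: Dev 6, Vikram 7, Rosa 7, Carla 8, Kira 0. Kira eliminated.
Round 2: Dev 6, Vikram 7, Rosa 7, Carla 8. Dev eliminated.
Round 3: Vikram 13, Rosa 7, Carla 8. Rosa eliminated.
Round 4: Vikram 20, Carla 8. Vikram has a majority (≥15).

Vikram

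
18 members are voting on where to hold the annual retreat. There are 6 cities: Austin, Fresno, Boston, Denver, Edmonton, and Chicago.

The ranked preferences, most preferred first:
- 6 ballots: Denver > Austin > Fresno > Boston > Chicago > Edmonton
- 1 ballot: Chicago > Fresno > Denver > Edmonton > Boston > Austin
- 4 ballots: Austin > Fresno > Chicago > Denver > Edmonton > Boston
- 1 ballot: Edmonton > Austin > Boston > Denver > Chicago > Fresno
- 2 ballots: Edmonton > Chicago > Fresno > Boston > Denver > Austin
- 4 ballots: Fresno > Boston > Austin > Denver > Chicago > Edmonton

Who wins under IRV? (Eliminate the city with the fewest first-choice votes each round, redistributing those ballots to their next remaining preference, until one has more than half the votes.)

Fresno

Round 1: Austin 4, Fresno 4, Boston 0, Denver 6, Edmonton 3, Chicago 1. Boston eliminated.
Round 2: Austin 4, Fresno 4, Denver 6, Edmonton 3, Chicago 1. Chicago eliminated.
Round 3: Austin 4, Fresno 5, Denver 6, Edmonton 3. Edmonton eliminated.
Round 4: Austin 5, Fresno 7, Denver 6. Austin eliminated.
Round 5: Fresno 11, Denver 7. Fresno has a majority (≥10).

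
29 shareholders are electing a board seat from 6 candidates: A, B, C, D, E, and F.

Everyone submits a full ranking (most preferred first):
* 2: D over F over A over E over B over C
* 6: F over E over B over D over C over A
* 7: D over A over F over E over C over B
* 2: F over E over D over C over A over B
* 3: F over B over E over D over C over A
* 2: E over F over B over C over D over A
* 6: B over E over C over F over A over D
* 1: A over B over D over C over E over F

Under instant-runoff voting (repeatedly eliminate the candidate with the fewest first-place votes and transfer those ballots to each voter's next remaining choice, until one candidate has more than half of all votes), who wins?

Round 1: A 1, B 6, C 0, D 9, E 2, F 11. C eliminated.
Round 2: A 1, B 6, D 9, E 2, F 11. A eliminated.
Round 3: B 7, D 9, E 2, F 11. E eliminated.
Round 4: B 7, D 9, F 13. B eliminated.
Round 5: D 10, F 19. F has a majority (≥15).

F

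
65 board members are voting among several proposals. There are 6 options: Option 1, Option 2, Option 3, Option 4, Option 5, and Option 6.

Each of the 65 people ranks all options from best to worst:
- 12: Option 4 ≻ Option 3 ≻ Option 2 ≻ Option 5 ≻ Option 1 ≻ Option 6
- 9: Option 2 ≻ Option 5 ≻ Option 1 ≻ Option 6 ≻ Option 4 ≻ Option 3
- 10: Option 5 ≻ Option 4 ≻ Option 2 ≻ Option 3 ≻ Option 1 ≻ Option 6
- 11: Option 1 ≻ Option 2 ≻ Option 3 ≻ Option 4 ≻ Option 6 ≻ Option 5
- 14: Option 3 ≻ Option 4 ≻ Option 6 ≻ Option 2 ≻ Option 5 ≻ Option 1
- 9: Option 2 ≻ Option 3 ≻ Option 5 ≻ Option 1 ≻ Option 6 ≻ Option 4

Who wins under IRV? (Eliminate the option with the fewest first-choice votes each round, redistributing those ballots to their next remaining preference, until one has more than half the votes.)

Round 1: Option 1 11, Option 2 18, Option 3 14, Option 4 12, Option 5 10, Option 6 0. Option 6 eliminated.
Round 2: Option 1 11, Option 2 18, Option 3 14, Option 4 12, Option 5 10. Option 5 eliminated.
Round 3: Option 1 11, Option 2 18, Option 3 14, Option 4 22. Option 1 eliminated.
Round 4: Option 2 29, Option 3 14, Option 4 22. Option 3 eliminated.
Round 5: Option 2 29, Option 4 36. Option 4 has a majority (≥33).

Option 4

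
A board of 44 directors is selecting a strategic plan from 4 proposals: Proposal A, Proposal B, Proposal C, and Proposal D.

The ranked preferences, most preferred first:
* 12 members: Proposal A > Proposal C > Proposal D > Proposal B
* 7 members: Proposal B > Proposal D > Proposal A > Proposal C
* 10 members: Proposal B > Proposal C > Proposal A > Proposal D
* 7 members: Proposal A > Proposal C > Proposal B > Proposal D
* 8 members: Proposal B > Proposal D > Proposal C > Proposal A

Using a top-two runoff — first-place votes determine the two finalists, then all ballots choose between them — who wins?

Proposal B

Round 1 first-place votes: Proposal A 19, Proposal B 25, Proposal C 0, Proposal D 0. Proposal B and Proposal A advance.
Runoff: Proposal B is ranked above Proposal A on 25 ballots, Proposal A above Proposal B on 19.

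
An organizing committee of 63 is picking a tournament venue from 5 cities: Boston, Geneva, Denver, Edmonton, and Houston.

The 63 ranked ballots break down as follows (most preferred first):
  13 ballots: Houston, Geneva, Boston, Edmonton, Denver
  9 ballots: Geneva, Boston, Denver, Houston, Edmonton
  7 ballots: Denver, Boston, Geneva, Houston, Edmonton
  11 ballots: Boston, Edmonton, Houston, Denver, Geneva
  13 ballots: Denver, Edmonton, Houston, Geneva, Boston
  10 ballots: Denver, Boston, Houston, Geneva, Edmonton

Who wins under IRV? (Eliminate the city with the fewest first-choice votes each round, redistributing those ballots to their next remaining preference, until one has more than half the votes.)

Round 1: Boston 11, Geneva 9, Denver 30, Edmonton 0, Houston 13. Edmonton eliminated.
Round 2: Boston 11, Geneva 9, Denver 30, Houston 13. Geneva eliminated.
Round 3: Boston 20, Denver 30, Houston 13. Houston eliminated.
Round 4: Boston 33, Denver 30. Boston has a majority (≥32).

Boston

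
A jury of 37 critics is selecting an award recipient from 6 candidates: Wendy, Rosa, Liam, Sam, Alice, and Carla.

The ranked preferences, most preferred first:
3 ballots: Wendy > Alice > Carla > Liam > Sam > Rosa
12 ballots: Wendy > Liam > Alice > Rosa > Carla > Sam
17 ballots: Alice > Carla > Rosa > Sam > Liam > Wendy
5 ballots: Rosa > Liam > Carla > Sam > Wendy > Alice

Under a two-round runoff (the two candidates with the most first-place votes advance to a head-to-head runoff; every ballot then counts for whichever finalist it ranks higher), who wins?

Wendy

Round 1 first-place votes: Wendy 15, Rosa 5, Liam 0, Sam 0, Alice 17, Carla 0. Alice and Wendy advance.
Runoff: Alice is ranked above Wendy on 17 ballots, Wendy above Alice on 20.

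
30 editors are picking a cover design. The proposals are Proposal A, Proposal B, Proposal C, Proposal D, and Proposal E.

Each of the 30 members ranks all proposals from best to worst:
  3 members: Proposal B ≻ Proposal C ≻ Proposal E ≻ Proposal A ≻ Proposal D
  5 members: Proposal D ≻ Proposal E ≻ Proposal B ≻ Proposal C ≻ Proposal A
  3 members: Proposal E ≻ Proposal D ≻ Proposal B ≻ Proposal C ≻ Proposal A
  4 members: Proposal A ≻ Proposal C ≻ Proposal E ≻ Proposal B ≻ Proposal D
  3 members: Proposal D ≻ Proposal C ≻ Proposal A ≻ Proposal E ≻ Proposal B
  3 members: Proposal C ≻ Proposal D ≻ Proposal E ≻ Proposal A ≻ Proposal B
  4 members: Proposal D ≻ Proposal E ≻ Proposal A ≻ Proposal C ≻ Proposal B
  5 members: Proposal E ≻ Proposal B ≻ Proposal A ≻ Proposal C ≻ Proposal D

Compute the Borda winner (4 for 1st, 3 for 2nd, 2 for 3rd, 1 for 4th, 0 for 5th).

Proposal A: 3×1 + 5×0 + 3×0 + 4×4 + 3×2 + 3×1 + 4×2 + 5×2 = 46
Proposal B: 3×4 + 5×2 + 3×2 + 4×1 + 3×0 + 3×0 + 4×0 + 5×3 = 47
Proposal C: 3×3 + 5×1 + 3×1 + 4×3 + 3×3 + 3×4 + 4×1 + 5×1 = 59
Proposal D: 3×0 + 5×4 + 3×3 + 4×0 + 3×4 + 3×3 + 4×4 + 5×0 = 66
Proposal E: 3×2 + 5×3 + 3×4 + 4×2 + 3×1 + 3×2 + 4×3 + 5×4 = 82

Proposal E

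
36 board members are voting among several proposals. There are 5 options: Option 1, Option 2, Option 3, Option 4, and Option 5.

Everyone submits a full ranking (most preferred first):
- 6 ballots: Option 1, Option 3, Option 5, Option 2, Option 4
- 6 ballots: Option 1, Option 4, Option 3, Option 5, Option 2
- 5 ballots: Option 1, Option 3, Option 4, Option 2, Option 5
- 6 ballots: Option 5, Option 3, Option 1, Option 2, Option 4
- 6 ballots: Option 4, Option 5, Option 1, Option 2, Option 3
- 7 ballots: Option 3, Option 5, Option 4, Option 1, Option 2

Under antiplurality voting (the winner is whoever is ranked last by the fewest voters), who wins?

Last-place votes: Option 1 0, Option 2 13, Option 3 6, Option 4 12, Option 5 5.

Option 1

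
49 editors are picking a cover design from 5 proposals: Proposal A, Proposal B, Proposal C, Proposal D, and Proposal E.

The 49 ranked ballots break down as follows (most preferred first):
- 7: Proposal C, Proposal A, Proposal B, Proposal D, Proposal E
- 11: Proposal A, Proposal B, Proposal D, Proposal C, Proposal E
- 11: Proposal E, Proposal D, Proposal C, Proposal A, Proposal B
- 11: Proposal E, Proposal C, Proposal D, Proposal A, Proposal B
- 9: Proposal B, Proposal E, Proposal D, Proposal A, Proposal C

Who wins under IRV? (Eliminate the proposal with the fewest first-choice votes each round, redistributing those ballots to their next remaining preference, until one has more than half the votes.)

Proposal E

Round 1: Proposal A 11, Proposal B 9, Proposal C 7, Proposal D 0, Proposal E 22. Proposal D eliminated.
Round 2: Proposal A 11, Proposal B 9, Proposal C 7, Proposal E 22. Proposal C eliminated.
Round 3: Proposal A 18, Proposal B 9, Proposal E 22. Proposal B eliminated.
Round 4: Proposal A 18, Proposal E 31. Proposal E has a majority (≥25).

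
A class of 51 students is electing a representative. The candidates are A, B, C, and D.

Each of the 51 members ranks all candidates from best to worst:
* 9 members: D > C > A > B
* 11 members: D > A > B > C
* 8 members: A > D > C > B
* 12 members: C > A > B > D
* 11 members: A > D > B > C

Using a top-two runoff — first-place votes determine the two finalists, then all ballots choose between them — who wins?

Round 1 first-place votes: A 19, B 0, C 12, D 20. D and A advance.
Runoff: D is ranked above A on 20 ballots, A above D on 31.

A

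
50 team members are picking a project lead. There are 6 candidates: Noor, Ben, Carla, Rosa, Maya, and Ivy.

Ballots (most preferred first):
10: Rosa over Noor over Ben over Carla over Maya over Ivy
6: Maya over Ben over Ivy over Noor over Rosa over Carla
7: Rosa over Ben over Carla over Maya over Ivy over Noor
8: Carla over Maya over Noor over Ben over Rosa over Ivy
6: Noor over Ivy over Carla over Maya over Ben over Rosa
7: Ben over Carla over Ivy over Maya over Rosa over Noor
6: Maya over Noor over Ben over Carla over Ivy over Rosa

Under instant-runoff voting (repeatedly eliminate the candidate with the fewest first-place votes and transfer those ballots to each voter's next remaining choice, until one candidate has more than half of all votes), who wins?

Round 1: Noor 6, Ben 7, Carla 8, Rosa 17, Maya 12, Ivy 0. Ivy eliminated.
Round 2: Noor 6, Ben 7, Carla 8, Rosa 17, Maya 12. Noor eliminated.
Round 3: Ben 7, Carla 14, Rosa 17, Maya 12. Ben eliminated.
Round 4: Carla 21, Rosa 17, Maya 12. Maya eliminated.
Round 5: Carla 27, Rosa 23. Carla has a majority (≥26).

Carla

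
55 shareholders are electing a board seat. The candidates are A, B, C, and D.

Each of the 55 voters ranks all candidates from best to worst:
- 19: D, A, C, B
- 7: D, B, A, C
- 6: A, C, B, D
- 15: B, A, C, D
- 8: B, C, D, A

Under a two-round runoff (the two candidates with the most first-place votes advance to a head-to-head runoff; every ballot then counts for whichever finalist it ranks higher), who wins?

Round 1 first-place votes: A 6, B 23, C 0, D 26. D and B advance.
Runoff: D is ranked above B on 26 ballots, B above D on 29.

B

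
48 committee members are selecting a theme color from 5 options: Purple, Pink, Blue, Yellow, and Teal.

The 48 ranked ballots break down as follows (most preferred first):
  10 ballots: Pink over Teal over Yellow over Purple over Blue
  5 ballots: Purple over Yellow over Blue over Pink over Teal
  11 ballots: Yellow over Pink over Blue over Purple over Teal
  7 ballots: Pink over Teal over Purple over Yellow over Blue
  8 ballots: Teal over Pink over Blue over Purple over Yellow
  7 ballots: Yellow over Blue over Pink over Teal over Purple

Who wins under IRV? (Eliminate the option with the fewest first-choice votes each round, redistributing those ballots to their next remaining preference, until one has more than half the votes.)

Pink

Round 1: Purple 5, Pink 17, Blue 0, Yellow 18, Teal 8. Blue eliminated.
Round 2: Purple 5, Pink 17, Yellow 18, Teal 8. Purple eliminated.
Round 3: Pink 17, Yellow 23, Teal 8. Teal eliminated.
Round 4: Pink 25, Yellow 23. Pink has a majority (≥25).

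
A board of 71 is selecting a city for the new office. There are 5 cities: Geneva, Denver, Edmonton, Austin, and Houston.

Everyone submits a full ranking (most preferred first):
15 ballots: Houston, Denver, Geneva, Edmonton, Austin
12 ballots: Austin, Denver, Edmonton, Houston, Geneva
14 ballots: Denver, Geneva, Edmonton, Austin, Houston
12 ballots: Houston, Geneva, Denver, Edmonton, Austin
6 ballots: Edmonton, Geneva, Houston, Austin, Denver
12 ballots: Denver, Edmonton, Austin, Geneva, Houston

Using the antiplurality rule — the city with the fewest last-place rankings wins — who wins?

Last-place votes: Geneva 12, Denver 6, Edmonton 0, Austin 27, Houston 26.

Edmonton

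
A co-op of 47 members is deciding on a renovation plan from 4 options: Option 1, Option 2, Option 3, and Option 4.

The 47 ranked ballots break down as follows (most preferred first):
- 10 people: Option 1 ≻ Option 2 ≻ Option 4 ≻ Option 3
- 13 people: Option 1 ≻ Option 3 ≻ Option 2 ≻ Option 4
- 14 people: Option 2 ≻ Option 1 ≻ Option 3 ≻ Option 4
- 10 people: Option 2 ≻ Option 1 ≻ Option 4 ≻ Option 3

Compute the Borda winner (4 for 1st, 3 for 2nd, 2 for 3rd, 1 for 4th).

Option 1: 10×4 + 13×4 + 14×3 + 10×3 = 164
Option 2: 10×3 + 13×2 + 14×4 + 10×4 = 152
Option 3: 10×1 + 13×3 + 14×2 + 10×1 = 87
Option 4: 10×2 + 13×1 + 14×1 + 10×2 = 67

Option 1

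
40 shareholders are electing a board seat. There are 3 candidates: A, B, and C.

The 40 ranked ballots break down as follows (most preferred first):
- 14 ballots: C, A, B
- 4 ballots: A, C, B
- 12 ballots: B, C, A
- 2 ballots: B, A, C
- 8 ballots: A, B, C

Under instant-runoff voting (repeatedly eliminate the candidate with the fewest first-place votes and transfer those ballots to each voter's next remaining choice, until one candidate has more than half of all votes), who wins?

B

Round 1: A 12, B 14, C 14. A eliminated.
Round 2: B 22, C 18. B has a majority (≥21).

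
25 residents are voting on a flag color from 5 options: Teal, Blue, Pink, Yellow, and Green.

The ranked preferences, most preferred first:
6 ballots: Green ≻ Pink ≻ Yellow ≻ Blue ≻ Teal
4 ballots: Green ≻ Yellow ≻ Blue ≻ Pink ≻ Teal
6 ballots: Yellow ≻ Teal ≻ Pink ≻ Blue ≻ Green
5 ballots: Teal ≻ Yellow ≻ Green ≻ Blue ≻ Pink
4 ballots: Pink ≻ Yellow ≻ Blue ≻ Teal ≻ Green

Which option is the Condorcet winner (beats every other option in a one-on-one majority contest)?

Yellow vs Teal: 20–5
Yellow vs Blue: 25–0
Yellow vs Pink: 15–10
Yellow vs Green: 15–10
Yellow beats every other option.

Yellow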